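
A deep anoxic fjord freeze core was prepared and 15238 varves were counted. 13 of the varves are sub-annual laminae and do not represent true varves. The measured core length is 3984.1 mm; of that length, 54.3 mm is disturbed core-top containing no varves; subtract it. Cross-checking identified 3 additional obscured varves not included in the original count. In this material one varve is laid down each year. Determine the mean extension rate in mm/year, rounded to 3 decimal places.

0.258 mm/year

After corrections the count is 15238 − 13 + 3 = 15228 varves.
Net length = 3984.1 − 54.3 = 3929.8 mm.
Mean rate = 3929.8 mm / 15228 years ≈ 0.258 mm/year.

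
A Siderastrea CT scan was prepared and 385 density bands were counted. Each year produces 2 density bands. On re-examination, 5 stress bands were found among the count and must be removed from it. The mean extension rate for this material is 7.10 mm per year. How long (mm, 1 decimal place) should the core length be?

1349.0 mm

Correcting the raw count gives 385 − 5 = 380 true density bands.
380 density bands at 2 per year is 380 / 2 = 190 years.
190 years at 7.10 mm/year gives 7.10 × 190 = 1349.0 mm.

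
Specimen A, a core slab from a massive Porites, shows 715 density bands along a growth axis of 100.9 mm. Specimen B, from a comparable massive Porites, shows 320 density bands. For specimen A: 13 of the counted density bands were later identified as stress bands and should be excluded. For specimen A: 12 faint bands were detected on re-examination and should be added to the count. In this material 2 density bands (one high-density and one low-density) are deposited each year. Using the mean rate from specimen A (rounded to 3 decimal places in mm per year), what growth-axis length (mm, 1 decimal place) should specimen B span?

Specimen A: true density band count = 715 − 13 + 12 = 714.
Specimen A: dividing by 2 density bands per year: 714 / 2 = 357 years.
A: Extension rate ≈ 100.9 / 357 = 0.283 mm/yr.
Specimen B: dividing by 2 density bands per year: 320 / 2 = 160 years. B's length ≈ 0.283 × 160 = 45.3 mm.

45.3 mm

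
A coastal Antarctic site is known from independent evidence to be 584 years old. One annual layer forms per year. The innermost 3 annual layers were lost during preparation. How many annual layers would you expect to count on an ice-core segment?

581 annual layers

At one annual layer per year, 584 years correspond to 584 annual layers.
584 − 3 missed = 581 annual layers expected in the prepared section.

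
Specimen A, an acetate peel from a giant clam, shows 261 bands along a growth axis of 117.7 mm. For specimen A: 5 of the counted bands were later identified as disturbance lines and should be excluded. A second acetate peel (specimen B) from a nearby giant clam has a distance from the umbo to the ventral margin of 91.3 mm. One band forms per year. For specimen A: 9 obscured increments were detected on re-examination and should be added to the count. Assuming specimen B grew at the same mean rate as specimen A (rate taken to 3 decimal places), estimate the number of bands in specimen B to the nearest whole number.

Specimen A: adjusted count: 261 − 5 + 9 = 265 bands.
A: 117.7 mm over 265 years gives 117.7 / 265 ≈ 0.444 mm per year.
For B, 91.3 / 0.444 = 205.63 years ≈ 206 bands.

206 bands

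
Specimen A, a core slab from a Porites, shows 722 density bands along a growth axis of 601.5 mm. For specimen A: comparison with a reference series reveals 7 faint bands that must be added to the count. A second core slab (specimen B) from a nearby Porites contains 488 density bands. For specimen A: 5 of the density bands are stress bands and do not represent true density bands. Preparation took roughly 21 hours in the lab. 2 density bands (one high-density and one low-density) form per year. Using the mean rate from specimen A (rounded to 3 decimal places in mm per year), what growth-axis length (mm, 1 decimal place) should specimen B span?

Specimen A: adjusted count: 722 − 5 + 7 = 724 density bands.
Specimen A: 724 density bands at 2 per year is 724 / 2 = 362 years.
A: Extension rate ≈ 601.5 / 362 = 1.662 mm per year.
Specimen B: dividing by 2 density bands per year: 488 / 2 = 244 years. For B, 1.662 mm/year × 244 years = 405.5 mm.

405.5 mm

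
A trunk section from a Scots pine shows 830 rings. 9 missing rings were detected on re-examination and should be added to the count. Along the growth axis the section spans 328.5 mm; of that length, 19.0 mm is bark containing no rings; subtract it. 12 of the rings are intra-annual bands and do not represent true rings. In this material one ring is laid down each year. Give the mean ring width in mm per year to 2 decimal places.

0.37 mm per year

After corrections the count is 830 − 12 + 9 = 827 rings.
Net length = 328.5 − 19.0 = 309.5 mm.
309.5 mm over 827 years gives 309.5 / 827 ≈ 0.37 mm per year.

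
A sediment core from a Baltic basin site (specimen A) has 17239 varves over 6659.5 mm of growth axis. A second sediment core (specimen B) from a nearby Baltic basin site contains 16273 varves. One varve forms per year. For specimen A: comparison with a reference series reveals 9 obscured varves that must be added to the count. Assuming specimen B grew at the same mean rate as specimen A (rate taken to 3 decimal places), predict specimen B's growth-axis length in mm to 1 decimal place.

Specimen A: true varve count = 17239 + 9 = 17248.
A: 6659.5 mm over 17248 years gives 6659.5 / 17248 ≈ 0.386 mm per year.
Length of B = 0.386 × 16273 = 6281.4 mm.

6281.4 mm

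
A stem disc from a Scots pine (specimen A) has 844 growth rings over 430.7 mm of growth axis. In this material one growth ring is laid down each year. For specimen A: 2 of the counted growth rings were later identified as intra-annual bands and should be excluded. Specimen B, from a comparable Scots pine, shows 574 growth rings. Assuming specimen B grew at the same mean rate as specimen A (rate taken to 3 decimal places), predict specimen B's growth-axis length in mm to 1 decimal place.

Specimen A: true growth ring count = 844 − 2 = 842.
A: 430.7 mm over 842 years gives 430.7 / 842 ≈ 0.512 mm/year.
For B, 0.512 mm/year × 574 years = 293.9 mm.

293.9 mm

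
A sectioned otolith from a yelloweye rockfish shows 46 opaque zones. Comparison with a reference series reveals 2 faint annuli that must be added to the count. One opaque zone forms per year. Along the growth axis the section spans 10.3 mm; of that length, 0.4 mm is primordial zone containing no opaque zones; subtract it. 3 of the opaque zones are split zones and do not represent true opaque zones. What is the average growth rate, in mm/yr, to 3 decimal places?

0.220 mm/yr

After corrections the count is 46 − 3 + 2 = 45 opaque zones.
Net length = 10.3 − 0.4 = 9.9 mm.
Mean rate = 9.9 mm / 45 years ≈ 0.220 mm/yr.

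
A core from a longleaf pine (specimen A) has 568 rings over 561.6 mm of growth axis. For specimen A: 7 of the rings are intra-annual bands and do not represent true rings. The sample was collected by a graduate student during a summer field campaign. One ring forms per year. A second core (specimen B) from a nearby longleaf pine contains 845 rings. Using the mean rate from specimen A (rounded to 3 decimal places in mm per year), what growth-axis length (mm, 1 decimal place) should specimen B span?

Specimen A: adjusted count: 568 − 7 = 561 rings.
A: Mean rate = 561.6 mm / 561 years ≈ 1.001 mm/year.
For B, 1.001 mm/year × 845 years = 845.8 mm.

845.8 mm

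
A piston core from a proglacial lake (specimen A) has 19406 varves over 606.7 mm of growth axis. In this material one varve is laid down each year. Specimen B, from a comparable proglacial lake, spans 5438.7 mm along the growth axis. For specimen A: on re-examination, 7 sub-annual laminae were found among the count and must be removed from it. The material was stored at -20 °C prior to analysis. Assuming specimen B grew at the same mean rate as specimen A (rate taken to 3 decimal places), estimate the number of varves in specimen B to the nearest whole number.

Specimen A: after corrections the count is 19406 − 7 = 19399 varves.
A: 606.7 mm over 19399 years gives 606.7 / 19399 ≈ 0.031 mm per year.
Specimen B: 5438.7 mm / 0.031 mm per year = 175441.94 years ≈ 175442 varves.

175442 varves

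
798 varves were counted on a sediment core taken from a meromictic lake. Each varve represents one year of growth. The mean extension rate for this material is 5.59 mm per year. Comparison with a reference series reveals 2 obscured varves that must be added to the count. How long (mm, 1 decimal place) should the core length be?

Correcting the raw count gives 798 + 2 = 800 true varves.
Predicted length = 5.59 mm/year × 800 years = 4472.0 mm.

4472.0 mm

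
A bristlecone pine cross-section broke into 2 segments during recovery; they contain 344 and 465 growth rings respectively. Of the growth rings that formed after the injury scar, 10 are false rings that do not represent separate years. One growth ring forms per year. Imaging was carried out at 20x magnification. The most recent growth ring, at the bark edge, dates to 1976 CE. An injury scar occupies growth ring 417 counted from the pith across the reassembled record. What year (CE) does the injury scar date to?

Total growth rings = 344 + 465 = 809.
The injury scar sits at growth ring 417 from the pith, so 809 − 417 = 392 growth rings formed after it.
Excluding 10 false growth rings: 392 − 10 = 382.
Counting back 382 years from 1976 CE places the injury scar in 1976 − 382 = 1594 CE.

1594 CE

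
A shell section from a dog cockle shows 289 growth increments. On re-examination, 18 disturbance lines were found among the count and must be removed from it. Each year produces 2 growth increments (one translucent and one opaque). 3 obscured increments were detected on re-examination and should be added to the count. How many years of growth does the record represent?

137 yr

Adjusted count: 289 − 18 + 3 = 274 growth increments.
274 growth increments at 2 per year is 274 / 2 = 137 years.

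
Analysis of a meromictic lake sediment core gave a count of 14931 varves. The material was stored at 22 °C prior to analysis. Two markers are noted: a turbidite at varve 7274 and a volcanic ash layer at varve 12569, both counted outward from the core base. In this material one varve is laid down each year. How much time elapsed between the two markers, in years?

The two markers are separated by 12569 − 7274 = 5295 varves.
One varve per year makes the interval 5295 years.

5295 years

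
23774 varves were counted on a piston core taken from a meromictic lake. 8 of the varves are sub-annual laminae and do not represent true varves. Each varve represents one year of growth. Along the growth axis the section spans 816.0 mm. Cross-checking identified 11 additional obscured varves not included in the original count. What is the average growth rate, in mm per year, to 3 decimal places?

True varve count = 23774 − 8 + 11 = 23777.
Mean rate = 816.0 mm / 23777 years ≈ 0.034 mm per year.

0.034 mm per year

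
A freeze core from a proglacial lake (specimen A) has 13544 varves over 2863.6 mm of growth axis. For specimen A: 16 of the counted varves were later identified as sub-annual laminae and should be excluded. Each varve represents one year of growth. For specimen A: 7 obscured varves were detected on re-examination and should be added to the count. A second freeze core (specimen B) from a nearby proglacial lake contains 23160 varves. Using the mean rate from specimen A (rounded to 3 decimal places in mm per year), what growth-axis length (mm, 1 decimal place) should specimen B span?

4909.9 mm

Specimen A: after corrections the count is 13544 − 16 + 7 = 13535 varves.
A: Mean rate = 2863.6 mm / 13535 years ≈ 0.212 mm/yr.
B's length ≈ 0.212 × 23160 = 4909.9 mm.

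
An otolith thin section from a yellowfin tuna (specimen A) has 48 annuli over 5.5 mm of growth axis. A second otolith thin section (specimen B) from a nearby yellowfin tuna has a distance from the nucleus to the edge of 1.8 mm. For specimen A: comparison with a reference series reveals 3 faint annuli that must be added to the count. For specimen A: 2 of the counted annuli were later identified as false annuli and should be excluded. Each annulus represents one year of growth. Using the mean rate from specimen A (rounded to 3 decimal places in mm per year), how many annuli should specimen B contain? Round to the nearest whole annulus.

Specimen A: true annulus count = 48 − 2 + 3 = 49.
A: 5.5 mm over 49 years gives 5.5 / 49 ≈ 0.112 mm per year.
Specimen B: 1.8 mm / 0.112 mm per year = 16.07 years ≈ 16 annuli.

16 annuli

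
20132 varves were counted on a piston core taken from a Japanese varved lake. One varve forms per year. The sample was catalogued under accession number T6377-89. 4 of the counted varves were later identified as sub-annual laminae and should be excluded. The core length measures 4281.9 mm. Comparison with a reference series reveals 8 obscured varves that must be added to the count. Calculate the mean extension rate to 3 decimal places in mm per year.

0.213 mm per year

True varve count = 20132 − 4 + 8 = 20136.
4281.9 mm over 20136 years gives 4281.9 / 20136 ≈ 0.213 mm per year.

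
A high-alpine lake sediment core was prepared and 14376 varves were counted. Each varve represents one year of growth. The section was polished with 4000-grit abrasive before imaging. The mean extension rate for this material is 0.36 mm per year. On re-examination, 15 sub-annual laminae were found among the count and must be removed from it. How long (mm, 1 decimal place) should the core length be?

5170.0 mm

After corrections the count is 14376 − 15 = 14361 varves.
14361 years at 0.36 mm/year gives 0.36 × 14361 = 5170.0 mm.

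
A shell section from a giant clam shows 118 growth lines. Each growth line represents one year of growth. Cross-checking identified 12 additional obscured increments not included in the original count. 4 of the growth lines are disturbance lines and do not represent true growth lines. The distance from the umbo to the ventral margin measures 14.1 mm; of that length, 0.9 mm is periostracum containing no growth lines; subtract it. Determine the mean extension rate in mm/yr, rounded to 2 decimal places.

After corrections the count is 118 − 4 + 12 = 126 growth lines.
The growth record spans 14.1 − 0.9 = 13.2 mm.
Extension rate ≈ 13.2 / 126 = 0.10 mm/yr.

0.10 mm/yr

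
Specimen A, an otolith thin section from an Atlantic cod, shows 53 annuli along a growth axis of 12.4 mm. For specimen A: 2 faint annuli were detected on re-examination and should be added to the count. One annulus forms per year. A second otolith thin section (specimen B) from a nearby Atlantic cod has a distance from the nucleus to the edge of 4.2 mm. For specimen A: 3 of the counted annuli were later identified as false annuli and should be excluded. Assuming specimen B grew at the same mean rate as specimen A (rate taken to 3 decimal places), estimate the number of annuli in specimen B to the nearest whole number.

Specimen A: true annulus count = 53 − 3 + 2 = 52.
A: 12.4 mm over 52 years gives 12.4 / 52 ≈ 0.238 mm per year.
For B, 4.2 / 0.238 = 17.65 years ≈ 18 annuli.

18 annuli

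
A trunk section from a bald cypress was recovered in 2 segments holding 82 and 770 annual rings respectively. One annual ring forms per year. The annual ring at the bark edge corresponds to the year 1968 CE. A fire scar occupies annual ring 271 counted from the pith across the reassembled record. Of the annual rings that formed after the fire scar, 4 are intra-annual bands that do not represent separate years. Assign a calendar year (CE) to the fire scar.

Total annual rings = 82 + 770 = 852.
The fire scar sits at annual ring 271 from the pith, so 852 − 271 = 581 annual rings formed after it.
Removing the 4 false annual rings leaves 581 − 4 = 577 true annual rings beyond the fire scar.
The annual ring at the bark edge is 1968 CE, so the fire scar dates to 1968 − 577 = 1391 CE.

1391 CE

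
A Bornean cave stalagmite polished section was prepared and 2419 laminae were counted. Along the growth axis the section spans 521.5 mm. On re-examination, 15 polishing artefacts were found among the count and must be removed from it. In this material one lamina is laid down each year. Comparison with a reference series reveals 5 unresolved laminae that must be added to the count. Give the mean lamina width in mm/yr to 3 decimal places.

0.216 mm/yr

Adjusted count: 2419 − 15 + 5 = 2409 laminae.
521.5 mm over 2409 years gives 521.5 / 2409 ≈ 0.216 mm/yr.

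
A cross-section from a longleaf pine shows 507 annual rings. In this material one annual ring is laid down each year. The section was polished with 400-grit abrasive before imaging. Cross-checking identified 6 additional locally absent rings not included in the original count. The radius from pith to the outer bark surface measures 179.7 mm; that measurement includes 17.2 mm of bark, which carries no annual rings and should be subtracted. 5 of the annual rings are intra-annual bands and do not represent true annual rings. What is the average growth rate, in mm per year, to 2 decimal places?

After corrections the count is 507 − 5 + 6 = 508 annual rings.
The growth record spans 179.7 − 17.2 = 162.5 mm.
Extension rate ≈ 162.5 / 508 = 0.32 mm per year.

0.32 mm per year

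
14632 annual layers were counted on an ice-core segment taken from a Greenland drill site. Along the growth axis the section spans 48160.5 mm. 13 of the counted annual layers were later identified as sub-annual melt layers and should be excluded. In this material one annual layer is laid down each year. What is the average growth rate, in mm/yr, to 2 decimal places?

3.29 mm/yr

Adjusted count: 14632 − 13 = 14619 annual layers.
Extension rate ≈ 48160.5 / 14619 = 3.29 mm/yr.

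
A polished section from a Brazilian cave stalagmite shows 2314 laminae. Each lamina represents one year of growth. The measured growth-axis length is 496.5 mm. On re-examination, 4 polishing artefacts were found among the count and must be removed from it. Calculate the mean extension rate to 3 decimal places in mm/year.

Correcting the raw count gives 2314 − 4 = 2310 true laminae.
Extension rate ≈ 496.5 / 2310 = 0.215 mm/year.

0.215 mm/year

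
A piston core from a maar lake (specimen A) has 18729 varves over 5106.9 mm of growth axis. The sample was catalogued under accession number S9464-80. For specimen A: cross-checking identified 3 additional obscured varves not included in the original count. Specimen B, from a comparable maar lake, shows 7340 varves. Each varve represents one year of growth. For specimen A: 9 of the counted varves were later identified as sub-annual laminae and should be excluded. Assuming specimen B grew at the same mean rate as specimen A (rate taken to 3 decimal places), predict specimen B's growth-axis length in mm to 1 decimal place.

2003.8 mm

Specimen A: adjusted count: 18729 − 9 + 3 = 18723 varves.
A: Extension rate ≈ 5106.9 / 18723 = 0.273 mm/yr.
For B, 0.273 mm/year × 7340 years = 2003.8 mm.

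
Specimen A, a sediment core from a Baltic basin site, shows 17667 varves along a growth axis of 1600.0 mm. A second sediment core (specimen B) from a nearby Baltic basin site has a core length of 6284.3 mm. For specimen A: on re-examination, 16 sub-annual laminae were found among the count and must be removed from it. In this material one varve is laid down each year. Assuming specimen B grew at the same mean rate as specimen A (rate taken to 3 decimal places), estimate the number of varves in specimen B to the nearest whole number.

69058 varves

Specimen A: correcting the raw count gives 17667 − 16 = 17651 true varves.
A: Mean rate = 1600.0 mm / 17651 years ≈ 0.091 mm/yr.
B spans 6284.3 / 0.091 = 69058.24 years ≈ 69058 varves.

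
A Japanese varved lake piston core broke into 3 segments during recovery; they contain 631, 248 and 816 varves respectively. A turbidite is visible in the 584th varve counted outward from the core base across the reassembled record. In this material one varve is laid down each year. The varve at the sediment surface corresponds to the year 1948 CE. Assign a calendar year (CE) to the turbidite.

Total varves = 631 + 248 + 816 = 1695.
The turbidite sits at varve 584 from the core base, so 1695 − 584 = 1111 varves formed after it.
1948 − 1111 = 837 CE.

837 CE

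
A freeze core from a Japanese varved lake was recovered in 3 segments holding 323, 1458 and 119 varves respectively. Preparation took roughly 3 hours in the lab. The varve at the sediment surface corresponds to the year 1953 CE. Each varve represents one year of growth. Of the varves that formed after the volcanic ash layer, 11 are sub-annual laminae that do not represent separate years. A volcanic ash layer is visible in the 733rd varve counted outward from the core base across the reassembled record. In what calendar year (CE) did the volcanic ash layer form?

Total varves = 323 + 1458 + 119 = 1900.
Between varve 733 and the sediment surface there are 1900 − 733 = 1167 varves.
Excluding 11 false varves: 1167 − 11 = 1156.
The varve at the sediment surface is 1953 CE, so the volcanic ash layer dates to 1953 − 1156 = 797 CE.

797 CE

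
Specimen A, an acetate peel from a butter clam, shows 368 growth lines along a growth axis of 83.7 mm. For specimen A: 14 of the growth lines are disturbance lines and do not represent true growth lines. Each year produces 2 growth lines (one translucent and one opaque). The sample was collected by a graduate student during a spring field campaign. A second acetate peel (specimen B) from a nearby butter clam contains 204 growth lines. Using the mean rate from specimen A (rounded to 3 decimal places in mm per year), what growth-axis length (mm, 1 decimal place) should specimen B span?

Specimen A: correcting the raw count gives 368 − 14 = 354 true growth lines.
Specimen A: 354 growth lines at 2 per year is 354 / 2 = 177 years.
A: Mean rate = 83.7 mm / 177 years ≈ 0.473 mm/yr.
Specimen B: 204 growth lines at 2 per year is 204 / 2 = 102 years. B's length ≈ 0.473 × 102 = 48.2 mm.

48.2 mm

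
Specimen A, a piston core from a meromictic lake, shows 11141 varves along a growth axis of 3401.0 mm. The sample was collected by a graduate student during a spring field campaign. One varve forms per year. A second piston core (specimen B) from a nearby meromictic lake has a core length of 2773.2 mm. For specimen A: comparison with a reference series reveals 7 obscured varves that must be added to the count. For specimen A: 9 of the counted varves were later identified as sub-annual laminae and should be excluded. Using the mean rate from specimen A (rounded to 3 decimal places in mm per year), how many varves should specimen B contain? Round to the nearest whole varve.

9092 varves

Specimen A: true varve count = 11141 − 9 + 7 = 11139.
A: 3401.0 mm over 11139 years gives 3401.0 / 11139 ≈ 0.305 mm per year.
For B, 2773.2 / 0.305 = 9092.46 years ≈ 9092 varves.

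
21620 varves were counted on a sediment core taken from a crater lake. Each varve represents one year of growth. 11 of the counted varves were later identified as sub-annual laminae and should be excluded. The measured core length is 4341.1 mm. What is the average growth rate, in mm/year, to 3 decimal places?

Adjusted count: 21620 − 11 = 21609 varves.
Extension rate ≈ 4341.1 / 21609 = 0.201 mm/year.

0.201 mm/year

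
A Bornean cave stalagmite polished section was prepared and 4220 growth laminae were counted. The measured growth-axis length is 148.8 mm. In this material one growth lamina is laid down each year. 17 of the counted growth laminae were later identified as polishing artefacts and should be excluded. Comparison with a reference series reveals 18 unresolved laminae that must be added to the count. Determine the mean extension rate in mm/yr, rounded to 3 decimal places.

0.035 mm/yr

Correcting the raw count gives 4220 − 17 + 18 = 4221 true growth laminae.
Extension rate ≈ 148.8 / 4221 = 0.035 mm/yr.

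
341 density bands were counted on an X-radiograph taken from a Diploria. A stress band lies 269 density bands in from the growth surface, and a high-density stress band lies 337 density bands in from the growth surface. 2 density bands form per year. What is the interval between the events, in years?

The two markers are separated by 337 − 269 = 68 density bands.
With 2 density bands per year, 68 / 2 = 34 years.

34 years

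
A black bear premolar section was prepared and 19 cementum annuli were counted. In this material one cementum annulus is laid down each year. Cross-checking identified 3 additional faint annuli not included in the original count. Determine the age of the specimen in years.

Adjusted count: 19 + 3 = 22 cementum annuli.
One cementum annulus per year makes the duration 22 years.

22 years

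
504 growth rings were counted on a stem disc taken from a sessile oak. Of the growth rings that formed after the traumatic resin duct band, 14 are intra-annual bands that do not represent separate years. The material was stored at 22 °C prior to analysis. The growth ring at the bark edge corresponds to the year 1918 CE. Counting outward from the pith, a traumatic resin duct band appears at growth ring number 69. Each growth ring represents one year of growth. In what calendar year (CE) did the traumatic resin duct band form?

Between growth ring 69 and the bark edge there are 504 − 69 = 435 growth rings.
Excluding 14 false growth rings: 435 − 14 = 421.
Counting back 421 years from 1918 CE places the traumatic resin duct band in 1918 − 421 = 1497 CE.

1497 CE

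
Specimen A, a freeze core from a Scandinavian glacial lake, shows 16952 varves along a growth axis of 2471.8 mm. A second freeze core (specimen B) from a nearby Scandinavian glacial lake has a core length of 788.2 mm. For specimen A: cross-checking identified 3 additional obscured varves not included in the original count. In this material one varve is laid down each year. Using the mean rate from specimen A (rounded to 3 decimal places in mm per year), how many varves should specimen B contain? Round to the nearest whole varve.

Specimen A: true varve count = 16952 + 3 = 16955.
A: 2471.8 mm over 16955 years gives 2471.8 / 16955 ≈ 0.146 mm/year.
For B, 788.2 / 0.146 = 5398.63 years ≈ 5399 varves.

5399 varves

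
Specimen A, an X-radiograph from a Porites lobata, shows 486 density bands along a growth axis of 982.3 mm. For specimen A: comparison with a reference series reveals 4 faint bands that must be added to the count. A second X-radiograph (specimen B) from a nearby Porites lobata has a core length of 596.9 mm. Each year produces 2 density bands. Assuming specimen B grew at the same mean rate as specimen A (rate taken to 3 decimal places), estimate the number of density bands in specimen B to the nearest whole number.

Specimen A: true density band count = 486 + 4 = 490.
Specimen A: 490 density bands at 2 per year is 490 / 2 = 245 years.
A: 982.3 mm over 245 years gives 982.3 / 245 ≈ 4.009 mm per year.
Specimen B: 596.9 mm / 4.009 mm per year = 148.89 years; at 2 density bands per year that is 148.89 × 2 ≈ 298 density bands.

298 density bands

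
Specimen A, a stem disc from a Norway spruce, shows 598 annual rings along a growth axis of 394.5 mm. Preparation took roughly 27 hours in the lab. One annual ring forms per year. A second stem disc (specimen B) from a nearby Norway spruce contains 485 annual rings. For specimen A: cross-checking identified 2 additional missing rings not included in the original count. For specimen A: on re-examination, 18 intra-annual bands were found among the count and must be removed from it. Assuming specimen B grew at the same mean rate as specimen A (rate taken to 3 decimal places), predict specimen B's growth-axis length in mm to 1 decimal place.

328.8 mm

Specimen A: correcting the raw count gives 598 − 18 + 2 = 582 true annual rings.
A: Extension rate ≈ 394.5 / 582 = 0.678 mm/yr.
Length of B = 0.678 × 485 = 328.8 mm.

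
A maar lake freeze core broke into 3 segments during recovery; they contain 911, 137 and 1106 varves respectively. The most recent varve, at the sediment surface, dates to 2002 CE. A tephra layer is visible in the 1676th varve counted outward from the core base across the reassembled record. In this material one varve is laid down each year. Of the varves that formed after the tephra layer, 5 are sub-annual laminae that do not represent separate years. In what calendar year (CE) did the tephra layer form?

Total varves = 911 + 137 + 1106 = 2154.
Between varve 1676 and the sediment surface there are 2154 − 1676 = 478 varves.
Excluding 5 false varves: 478 − 5 = 473.
2002 − 473 = 1529 CE.

1529 CE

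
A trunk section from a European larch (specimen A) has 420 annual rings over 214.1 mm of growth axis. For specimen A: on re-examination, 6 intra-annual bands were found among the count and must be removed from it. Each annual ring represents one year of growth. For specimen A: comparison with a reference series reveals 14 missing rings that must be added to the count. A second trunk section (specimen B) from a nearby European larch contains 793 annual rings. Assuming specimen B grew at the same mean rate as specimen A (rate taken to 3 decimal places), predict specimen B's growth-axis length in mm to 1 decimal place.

Specimen A: adjusted count: 420 − 6 + 14 = 428 annual rings.
A: Mean rate = 214.1 mm / 428 years ≈ 0.500 mm/yr.
Length of B = 0.500 × 793 = 396.5 mm.

396.5 mm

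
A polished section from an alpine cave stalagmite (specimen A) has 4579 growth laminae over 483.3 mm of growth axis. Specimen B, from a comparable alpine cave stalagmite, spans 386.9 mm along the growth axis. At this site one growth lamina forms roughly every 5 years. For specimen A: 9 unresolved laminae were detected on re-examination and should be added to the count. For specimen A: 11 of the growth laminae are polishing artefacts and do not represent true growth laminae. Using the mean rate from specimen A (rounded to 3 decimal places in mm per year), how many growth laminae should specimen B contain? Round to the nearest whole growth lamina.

Specimen A: adjusted count: 4579 − 11 + 9 = 4577 growth laminae.
Specimen A: at 5 years per growth lamina, 4577 × 5 = 22885 years.
A: 483.3 mm over 22885 years gives 483.3 / 22885 ≈ 0.021 mm/year.
B spans 386.9 / 0.021 = 18423.81 years; at 5 years per growth lamina that is 18423.81 / 5 ≈ 3685 growth laminae.

3685 growth laminae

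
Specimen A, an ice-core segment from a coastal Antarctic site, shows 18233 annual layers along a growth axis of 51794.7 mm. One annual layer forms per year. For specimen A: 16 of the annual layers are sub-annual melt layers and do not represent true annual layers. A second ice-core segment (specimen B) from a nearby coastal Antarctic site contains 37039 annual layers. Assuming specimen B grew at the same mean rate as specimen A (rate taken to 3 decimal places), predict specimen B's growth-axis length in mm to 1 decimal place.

105301.9 mm

Specimen A: after corrections the count is 18233 − 16 = 18217 annual layers.
A: Mean rate = 51794.7 mm / 18217 years ≈ 2.843 mm per year.
B's length ≈ 2.843 × 37039 = 105301.9 mm.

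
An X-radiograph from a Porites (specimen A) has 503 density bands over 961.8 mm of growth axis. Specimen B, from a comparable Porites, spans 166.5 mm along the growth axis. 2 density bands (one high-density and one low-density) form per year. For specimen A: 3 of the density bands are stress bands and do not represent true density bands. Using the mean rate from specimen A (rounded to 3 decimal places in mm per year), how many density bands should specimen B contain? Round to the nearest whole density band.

87 density bands

Specimen A: true density band count = 503 − 3 = 500.
Specimen A: dividing by 2 density bands per year: 500 / 2 = 250 years.
A: Extension rate ≈ 961.8 / 250 = 3.847 mm/year.
B spans 166.5 / 3.847 = 43.28 years; at 2 density bands per year that is 43.28 × 2 ≈ 87 density bands.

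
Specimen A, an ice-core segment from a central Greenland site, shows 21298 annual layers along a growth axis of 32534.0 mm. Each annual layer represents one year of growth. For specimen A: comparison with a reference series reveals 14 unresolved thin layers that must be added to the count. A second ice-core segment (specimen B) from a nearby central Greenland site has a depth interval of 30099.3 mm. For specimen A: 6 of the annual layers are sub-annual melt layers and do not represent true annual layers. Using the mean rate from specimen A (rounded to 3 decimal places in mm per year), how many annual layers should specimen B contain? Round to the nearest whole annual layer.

19711 annual layers

Specimen A: after corrections the count is 21298 − 6 + 14 = 21306 annual layers.
A: Extension rate ≈ 32534.0 / 21306 = 1.527 mm/yr.
B spans 30099.3 / 1.527 = 19711.39 years ≈ 19711 annual layers.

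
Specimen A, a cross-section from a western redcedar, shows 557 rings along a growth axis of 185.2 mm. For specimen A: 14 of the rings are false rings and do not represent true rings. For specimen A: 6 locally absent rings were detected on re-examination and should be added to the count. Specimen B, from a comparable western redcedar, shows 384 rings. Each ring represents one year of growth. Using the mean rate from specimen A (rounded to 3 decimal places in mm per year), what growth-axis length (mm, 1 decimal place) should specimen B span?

129.4 mm

Specimen A: correcting the raw count gives 557 − 14 + 6 = 549 true rings.
A: Mean rate = 185.2 mm / 549 years ≈ 0.337 mm per year.
Length of B = 0.337 × 384 = 129.4 mm.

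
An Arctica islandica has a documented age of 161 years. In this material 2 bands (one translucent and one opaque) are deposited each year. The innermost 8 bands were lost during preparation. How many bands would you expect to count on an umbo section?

161 years at 2 bands per year gives 161 × 2 = 322 bands.
Subtracting the 8 bands not captured gives 322 − 8 = 314 bands in the record.

314 bands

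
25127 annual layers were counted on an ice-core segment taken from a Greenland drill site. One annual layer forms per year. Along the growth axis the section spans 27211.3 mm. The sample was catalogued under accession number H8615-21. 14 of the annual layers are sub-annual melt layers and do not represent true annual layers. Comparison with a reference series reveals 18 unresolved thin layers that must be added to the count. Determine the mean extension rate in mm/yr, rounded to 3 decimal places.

1.083 mm/yr

After corrections the count is 25127 − 14 + 18 = 25131 annual layers.
Extension rate ≈ 27211.3 / 25131 = 1.083 mm/yr.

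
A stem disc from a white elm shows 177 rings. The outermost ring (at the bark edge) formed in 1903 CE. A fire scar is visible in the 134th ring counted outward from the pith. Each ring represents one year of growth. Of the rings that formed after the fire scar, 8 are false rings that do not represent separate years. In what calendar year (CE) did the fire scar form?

1868 CE

177 − 134 = 43 rings lie beyond the fire scar toward the bark edge.
43 − 8 false = 35 true rings after the fire scar.
The ring at the bark edge is 1903 CE, so the fire scar dates to 1903 − 35 = 1868 CE.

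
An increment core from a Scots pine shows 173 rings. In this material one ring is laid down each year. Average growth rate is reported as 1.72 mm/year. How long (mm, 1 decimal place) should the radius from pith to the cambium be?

173 years of growth are recorded.
173 years at 1.72 mm/year gives 1.72 × 173 = 297.6 mm.

297.6 mm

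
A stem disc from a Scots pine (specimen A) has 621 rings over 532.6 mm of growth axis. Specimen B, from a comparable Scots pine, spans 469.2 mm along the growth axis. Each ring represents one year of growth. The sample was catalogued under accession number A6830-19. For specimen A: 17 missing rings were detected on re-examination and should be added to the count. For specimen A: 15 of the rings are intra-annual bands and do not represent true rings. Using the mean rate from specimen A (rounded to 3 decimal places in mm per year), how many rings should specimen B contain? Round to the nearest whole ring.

Specimen A: adjusted count: 621 − 15 + 17 = 623 rings.
A: 532.6 mm over 623 years gives 532.6 / 623 ≈ 0.855 mm/yr.
B spans 469.2 / 0.855 = 548.77 years ≈ 549 rings.

549 rings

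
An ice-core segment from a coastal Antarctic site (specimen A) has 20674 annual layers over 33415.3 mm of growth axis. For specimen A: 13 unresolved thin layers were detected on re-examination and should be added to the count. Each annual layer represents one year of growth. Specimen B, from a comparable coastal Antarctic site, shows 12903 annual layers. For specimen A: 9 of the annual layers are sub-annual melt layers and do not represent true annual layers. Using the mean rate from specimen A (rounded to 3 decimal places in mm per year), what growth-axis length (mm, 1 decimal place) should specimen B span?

Specimen A: after corrections the count is 20674 − 9 + 13 = 20678 annual layers.
A: 33415.3 mm over 20678 years gives 33415.3 / 20678 ≈ 1.616 mm/yr.
B's length ≈ 1.616 × 12903 = 20851.2 mm.

20851.2 mm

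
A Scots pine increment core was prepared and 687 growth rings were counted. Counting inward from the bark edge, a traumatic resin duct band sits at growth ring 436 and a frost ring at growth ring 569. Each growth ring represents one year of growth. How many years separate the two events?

The two markers are separated by 569 − 436 = 133 growth rings.
That is 133 years at one growth ring per year.

133 yr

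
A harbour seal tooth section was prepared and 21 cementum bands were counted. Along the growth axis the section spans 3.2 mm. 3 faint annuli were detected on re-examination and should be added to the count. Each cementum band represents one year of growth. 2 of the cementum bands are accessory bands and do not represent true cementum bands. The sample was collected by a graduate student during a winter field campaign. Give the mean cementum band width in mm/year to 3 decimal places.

0.145 mm/year

Correcting the raw count gives 21 − 2 + 3 = 22 true cementum bands.
Extension rate ≈ 3.2 / 22 = 0.145 mm/year.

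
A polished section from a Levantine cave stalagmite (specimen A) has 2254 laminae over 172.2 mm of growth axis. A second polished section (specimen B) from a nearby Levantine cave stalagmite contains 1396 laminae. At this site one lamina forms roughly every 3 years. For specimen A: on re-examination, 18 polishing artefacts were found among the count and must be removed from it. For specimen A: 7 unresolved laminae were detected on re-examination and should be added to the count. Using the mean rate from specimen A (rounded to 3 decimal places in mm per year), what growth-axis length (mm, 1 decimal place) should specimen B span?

Specimen A: after corrections the count is 2254 − 18 + 7 = 2243 laminae.
Specimen A: at 3 years per lamina, 2243 × 3 = 6729 years.
A: 172.2 mm over 6729 years gives 172.2 / 6729 ≈ 0.026 mm/yr.
Specimen B: 1396 laminae at 3 years each span 1396 × 3 = 4188 years. For B, 0.026 mm/year × 4188 years = 108.9 mm.

108.9 mm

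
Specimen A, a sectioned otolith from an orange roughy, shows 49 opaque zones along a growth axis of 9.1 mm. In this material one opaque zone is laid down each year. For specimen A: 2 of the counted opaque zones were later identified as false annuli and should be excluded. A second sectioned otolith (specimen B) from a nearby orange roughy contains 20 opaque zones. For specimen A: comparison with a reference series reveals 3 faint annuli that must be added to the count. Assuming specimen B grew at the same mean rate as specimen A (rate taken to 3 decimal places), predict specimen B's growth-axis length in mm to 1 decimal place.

Specimen A: adjusted count: 49 − 2 + 3 = 50 opaque zones.
A: Extension rate ≈ 9.1 / 50 = 0.182 mm/year.
B's length ≈ 0.182 × 20 = 3.6 mm.

3.6 mm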